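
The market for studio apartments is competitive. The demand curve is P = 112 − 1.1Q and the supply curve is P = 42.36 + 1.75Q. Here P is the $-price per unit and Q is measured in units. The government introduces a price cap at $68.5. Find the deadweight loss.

$128.55

Competitive equilibrium: 112 − 1.1Q = 42.36 + 1.75Q → Q* = 24.4351, P* = 85.1214.
At the ceiling P = 68.5, quantity supplied = (68.5 − 42.36)/1.75 = 14.9371.
Willingness to pay at Q' = 14.9371: 112 − 1.1·14.9371 = 95.5692.
ΔQ = 24.4351 − 14.9371 = 9.498; wedge = 95.5692 − 68.5 = 27.0692.
Welfare loss = ½ × 9.498 × 27.0692 = $128.55.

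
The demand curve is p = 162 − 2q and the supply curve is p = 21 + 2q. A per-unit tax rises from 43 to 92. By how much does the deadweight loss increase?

Competitive equilibrium: 162 − 2q = 21 + 2q → q* = 35.25, p* = 91.5.
For a per-unit tax t: Δq = t/4, so DWL = ½·t·(t/4) = t²/8.
At t = 43: DWL = 231.125. At t = 92: DWL = 1058.
Increase = 1058 − 231.125 = 826.875.

826.875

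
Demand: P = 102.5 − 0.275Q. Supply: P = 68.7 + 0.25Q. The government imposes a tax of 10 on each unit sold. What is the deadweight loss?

Competitive equilibrium: 102.5 − 0.275Q = 68.7 + 0.25Q → Q* = 64.381, P* = 84.7952.
With the tax, the buyer price exceeds the seller price by 10: (102.5 − 0.275Q) − (68.7 + 0.25Q) = 10 → Q' = 45.3333.
ΔQ = 64.381 − 45.3333 = 19.0477; the wedge equals the tax, 10.
DWL = ½ × 19.0477 × 10 = 95.24.

95.24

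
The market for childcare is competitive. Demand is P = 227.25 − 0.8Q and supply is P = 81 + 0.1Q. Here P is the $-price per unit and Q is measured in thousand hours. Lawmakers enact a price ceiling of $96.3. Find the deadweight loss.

$40.61 thousand

Competitive equilibrium: 227.25 − 0.8Q = 81 + 0.1Q → Q* = 162.5, P* = 97.25.
At the ceiling P = 96.3, quantity supplied = (96.3 − 81)/0.1 = 153.
Willingness to pay at Q' = 153: 227.25 − 0.8·153 = 104.85.
ΔQ = 162.5 − 153 = 9.5; wedge = 104.85 − 96.3 = 8.55.
DWL = ½ × 9.5 × 8.55 = $40.61 thousand.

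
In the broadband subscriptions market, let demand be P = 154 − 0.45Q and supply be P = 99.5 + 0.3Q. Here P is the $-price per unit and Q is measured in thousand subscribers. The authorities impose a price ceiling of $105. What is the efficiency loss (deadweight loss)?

Competitive equilibrium: 154 − 0.45Q = 99.5 + 0.3Q → Q* = 72.6667, P* = 121.3.
At the ceiling P = 105, quantity supplied = (105 − 99.5)/0.3 = 18.3333.
Willingness to pay at Q' = 18.3333: 154 − 0.45·18.3333 = 145.75.
ΔQ = 72.6667 − 18.3333 = 54.3334; wedge = 145.75 − 105 = 40.75.
The triangle = ½ × 54.3334 × 40.75 = $1107.04 thousand.

$1107.04 thousand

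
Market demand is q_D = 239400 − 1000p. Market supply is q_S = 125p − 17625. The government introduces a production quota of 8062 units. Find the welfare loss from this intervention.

37100.498

In inverse form: demand p = 239.4 − 0.001q, supply p = 141 + 0.008q.
Competitive equilibrium: 239.4 − 0.001q = 141 + 0.008q → q* = 10933.3333, p* = 228.4667.
At q = 8062: demand price = 239.4 − 0.001·8062 = 231.338; supply price = 141 + 0.008·8062 = 205.496.
Δq = 10933.3333 − 8062 = 2871.3333; wedge = 231.338 − 205.496 = 25.842.
DWL = ½ × 2871.3333 × 25.842 = 37100.498.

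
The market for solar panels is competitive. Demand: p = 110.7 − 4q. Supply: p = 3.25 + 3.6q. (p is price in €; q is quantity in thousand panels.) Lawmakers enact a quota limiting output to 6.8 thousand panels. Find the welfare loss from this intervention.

€204.62 thousand

Competitive equilibrium: 110.7 − 4q = 3.25 + 3.6q → q* = 14.13816, p* = 54.14737.
At q = 6.8: demand price = 110.7 − 4·6.8 = 83.5; supply price = 3.25 + 3.6·6.8 = 27.73.
Δq = 14.13816 − 6.8 = 7.33816; wedge = 83.5 − 27.73 = 55.77.
Deadweight loss = ½ × 7.33816 × 55.77 = €204.62 thousand.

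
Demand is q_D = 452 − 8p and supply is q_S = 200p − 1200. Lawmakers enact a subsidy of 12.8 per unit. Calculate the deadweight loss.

In inverse form: demand p = 56.5 − 0.125q, supply p = 6 + 0.005q.
Competitive equilibrium: 56.5 − 0.125q = 6 + 0.005q → q* = 388.4615, p* = 7.9423.
The subsidy lowers effective supply by 12.8: p = 0.005q − 6.8.
New quantity: 56.5 − 0.125q = 0.005q − 6.8 → q' = 486.9231.
Overproduction Δq = 486.9231 − 388.4615 = 98.4616; wedge = subsidy = 12.8.
Deadweight loss = ½ × 98.4616 × 12.8 = 630.15.

630.15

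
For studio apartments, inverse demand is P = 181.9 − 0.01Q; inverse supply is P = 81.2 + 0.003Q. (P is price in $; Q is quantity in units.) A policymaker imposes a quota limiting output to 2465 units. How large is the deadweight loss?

Competitive equilibrium: 181.9 − 0.01Q = 81.2 + 0.003Q → Q* = 7746.1538, P* = 104.4385.
At Q = 2465: demand price = 181.9 − 0.01·2465 = 157.25; supply price = 81.2 + 0.003·2465 = 88.595.
ΔQ = 7746.1538 − 2465 = 5281.1538; wedge = 157.25 − 88.595 = 68.655.
Welfare loss = ½ × 5281.1538 × 68.655 = $181288.81.

$181288.81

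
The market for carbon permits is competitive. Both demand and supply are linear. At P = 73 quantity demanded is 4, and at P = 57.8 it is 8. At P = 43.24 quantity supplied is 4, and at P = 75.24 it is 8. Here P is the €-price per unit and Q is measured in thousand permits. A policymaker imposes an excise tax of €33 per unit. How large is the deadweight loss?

€46.14 thousand

Demand slope = (57.8 − 73)/(8 − 4) = −3.8, so P = 88.2 − 3.8Q.
Supply slope = (75.24 − 43.24)/(8 − 4) = 8, so P = 11.24 + 8Q.
Competitive equilibrium: 88.2 − 3.8Q = 11.24 + 8Q → Q* = 6.522, P* = 63.4163.
With the tax, the buyer price exceeds the seller price by 33: (88.2 − 3.8Q) − (11.24 + 8Q) = 33 → Q' = 3.7254.
ΔQ = 6.522 − 3.7254 = 2.7966; the wedge equals the tax, 33.
Welfare loss = ½ × 2.7966 × 33 = €46.14 thousand.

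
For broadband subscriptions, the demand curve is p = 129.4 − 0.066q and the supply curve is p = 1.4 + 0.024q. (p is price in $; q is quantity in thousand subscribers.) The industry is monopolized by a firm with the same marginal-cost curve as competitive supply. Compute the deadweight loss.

Competitive equilibrium: 129.4 − 0.066q = 1.4 + 0.024q → q* = 1422.22222, p* = 35.53333.
Marginal revenue: MR = 129.4 − 0.132q. Set MR = MC: 129.4 − 0.132q = 1.4 + 0.024q → q_m = 820.51282.
Price p_m = 129.4 − 0.066·820.51282 = 75.24615; MC(q_m) = 1.4 + 0.024·820.51282 = 21.09231.
Competitive q* = 1422.22222, so Δq = 601.7094; wedge = 75.24615 − 21.09231 = 54.15384.
Deadweight loss = ½ × 601.7094 × 54.15384 = $16292.44 thousand.

$16292.44 thousand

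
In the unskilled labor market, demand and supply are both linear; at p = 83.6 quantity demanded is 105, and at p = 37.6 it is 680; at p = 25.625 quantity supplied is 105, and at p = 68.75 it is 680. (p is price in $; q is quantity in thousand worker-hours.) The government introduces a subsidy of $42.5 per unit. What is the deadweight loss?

$5826.61 thousand

Demand slope = (37.6 − 83.6)/(680 − 105) = −0.08, so p = 92 − 0.08q.
Supply slope = (68.75 − 25.625)/(680 − 105) = 0.075, so p = 17.75 + 0.075q.
Competitive equilibrium: 92 − 0.08q = 17.75 + 0.075q → q* = 479.0323, p* = 53.6774.
The subsidy lowers effective supply by 42.5: p = 0.075q − 24.75.
New quantity: 92 − 0.08q = 0.075q − 24.75 → q' = 753.2258.
Overproduction Δq = 753.2258 − 479.0323 = 274.1935; wedge = subsidy = 42.5.
Deadweight loss = ½ × 274.1935 × 42.5 = $5826.61 thousand.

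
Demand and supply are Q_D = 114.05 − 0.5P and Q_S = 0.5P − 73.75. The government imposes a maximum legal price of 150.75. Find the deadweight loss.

686.35

In inverse form: demand P = 228.1 − 2Q, supply P = 147.5 + 2Q.
Competitive equilibrium: 228.1 − 2Q = 147.5 + 2Q → Q* = 20.15, P* = 187.8.
At the ceiling P = 150.75, quantity supplied = (150.75 − 147.5)/2 = 1.625.
Willingness to pay at Q' = 1.625: 228.1 − 2·1.625 = 224.85.
ΔQ = 20.15 − 1.625 = 18.525; wedge = 224.85 − 150.75 = 74.1.
Deadweight loss = ½ × 18.525 × 74.1 = 686.35.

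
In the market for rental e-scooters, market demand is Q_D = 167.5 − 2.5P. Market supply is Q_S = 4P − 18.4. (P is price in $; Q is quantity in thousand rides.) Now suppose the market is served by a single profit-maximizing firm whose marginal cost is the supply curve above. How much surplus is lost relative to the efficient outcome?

$434.68 thousand

In inverse form: demand P = 67 − 0.4Q, supply P = 4.6 + 0.25Q.
Competitive equilibrium: 67 − 0.4Q = 4.6 + 0.25Q → Q* = 96, P* = 28.6.
Marginal revenue: MR = 67 − 0.8Q. Set MR = MC: 67 − 0.8Q = 4.6 + 0.25Q → Q_m = 59.4286.
Price P_m = 67 − 0.4·59.4286 = 43.2286; MC(Q_m) = 4.6 + 0.25·59.4286 = 19.4572.
Competitive Q* = 96, so ΔQ = 36.5714; wedge = 43.2286 − 19.4572 = 23.7714.
The triangle = ½ × 36.5714 × 23.7714 = $434.68 thousand.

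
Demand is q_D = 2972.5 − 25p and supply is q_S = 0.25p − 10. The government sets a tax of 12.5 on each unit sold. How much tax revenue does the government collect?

In inverse form: demand p = 118.9 − 0.04q, supply p = 40 + 4q.
Competitive equilibrium: 118.9 − 0.04q = 40 + 4q → q* = 19.5297, p* = 118.1188.
With the tax, the buyer price exceeds the seller price by 12.5: (118.9 − 0.04q) − (40 + 4q) = 12.5 → q' = 16.4356.
Tax revenue = 12.5 × 16.4356 = 205.45.

205.45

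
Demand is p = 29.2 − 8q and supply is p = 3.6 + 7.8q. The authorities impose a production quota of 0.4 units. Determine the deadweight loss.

11.76

Competitive equilibrium: 29.2 − 8q = 3.6 + 7.8q → q* = 1.6203, p* = 16.238.
At q = 0.4: demand price = 29.2 − 8·0.4 = 26; supply price = 3.6 + 7.8·0.4 = 6.72.
Δq = 1.6203 − 0.4 = 1.2203; wedge = 26 − 6.72 = 19.28.
Deadweight loss = ½ × 1.2203 × 19.28 = 11.76.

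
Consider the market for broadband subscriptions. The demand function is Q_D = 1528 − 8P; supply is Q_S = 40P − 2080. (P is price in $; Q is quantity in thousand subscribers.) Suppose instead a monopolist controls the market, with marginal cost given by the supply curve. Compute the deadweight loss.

$13306.47 thousand

In inverse form: demand P = 191 − 0.125Q, supply P = 52 + 0.025Q.
Competitive equilibrium: 191 − 0.125Q = 52 + 0.025Q → Q* = 926.6667, P* = 75.1667.
Marginal revenue: MR = 191 − 0.25Q. Set MR = MC: 191 − 0.25Q = 52 + 0.025Q → Q_m = 505.4545.
Price P_m = 191 − 0.125·505.4545 = 127.8182; MC(Q_m) = 52 + 0.025·505.4545 = 64.6364.
Competitive Q* = 926.6667, so ΔQ = 421.2122; wedge = 127.8182 − 64.6364 = 63.1818.
Welfare loss = ½ × 421.2122 × 63.1818 = $13306.47 thousand.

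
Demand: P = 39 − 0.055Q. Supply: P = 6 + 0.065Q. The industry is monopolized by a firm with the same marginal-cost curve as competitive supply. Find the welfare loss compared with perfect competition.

Competitive equilibrium: 39 − 0.055Q = 6 + 0.065Q → Q* = 275, P* = 23.875.
Marginal revenue: MR = 39 − 0.11Q. Set MR = MC: 39 − 0.11Q = 6 + 0.065Q → Q_m = 188.57143.
Price P_m = 39 − 0.055·188.57143 = 28.62857; MC(Q_m) = 6 + 0.065·188.57143 = 18.25714.
Competitive Q* = 275, so ΔQ = 86.42857; wedge = 28.62857 − 18.25714 = 10.37143.
Welfare loss = ½ × 86.42857 × 10.37143 = 448.19.

448.19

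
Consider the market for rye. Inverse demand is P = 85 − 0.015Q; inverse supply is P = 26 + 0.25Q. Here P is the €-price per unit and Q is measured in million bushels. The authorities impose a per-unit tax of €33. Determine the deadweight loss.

€2054.72 million

Competitive equilibrium: 85 − 0.015Q = 26 + 0.25Q → Q* = 222.6415, P* = 81.6604.
With the tax, the buyer price exceeds the seller price by 33: (85 − 0.015Q) − (26 + 0.25Q) = 33 → Q' = 98.1132.
ΔQ = 222.6415 − 98.1132 = 124.5283; the wedge equals the tax, 33.
DWL = ½ × 124.5283 × 33 = €2054.72 million.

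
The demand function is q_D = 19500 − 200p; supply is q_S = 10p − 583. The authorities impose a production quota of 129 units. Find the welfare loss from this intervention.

In inverse form: demand p = 97.5 − 0.005q, supply p = 58.3 + 0.1q.
Competitive equilibrium: 97.5 − 0.005q = 58.3 + 0.1q → q* = 373.3333, p* = 95.6333.
At q = 129: demand price = 97.5 − 0.005·129 = 96.855; supply price = 58.3 + 0.1·129 = 71.2.
Δq = 373.3333 − 129 = 244.3333; wedge = 96.855 − 71.2 = 25.655.
The triangle = ½ × 244.3333 × 25.655 = 3134.19.

3134.19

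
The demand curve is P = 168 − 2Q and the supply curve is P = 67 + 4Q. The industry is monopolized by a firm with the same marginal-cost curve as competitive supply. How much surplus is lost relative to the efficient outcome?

Competitive equilibrium: 168 − 2Q = 67 + 4Q → Q* = 16.8333, P* = 134.3333.
Marginal revenue: MR = 168 − 4Q. Set MR = MC: 168 − 4Q = 67 + 4Q → Q_m = 12.625.
Price P_m = 168 − 2·12.625 = 142.75; MC(Q_m) = 67 + 4·12.625 = 117.5.
Competitive Q* = 16.8333, so ΔQ = 4.2083; wedge = 142.75 − 117.5 = 25.25.
Deadweight loss = ½ × 4.2083 × 25.25 = 53.13.

53.13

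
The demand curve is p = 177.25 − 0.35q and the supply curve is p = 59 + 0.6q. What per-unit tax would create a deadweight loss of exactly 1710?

Competitive equilibrium: 177.25 − 0.35q = 59 + 0.6q → q* = 124.4737, p* = 133.6842.
A tax t gives Δq = t/0.95 and wedge t, so DWL = t²/1.9.
t²/1.9 = 1710 → t² = 3249 → t = 57.

57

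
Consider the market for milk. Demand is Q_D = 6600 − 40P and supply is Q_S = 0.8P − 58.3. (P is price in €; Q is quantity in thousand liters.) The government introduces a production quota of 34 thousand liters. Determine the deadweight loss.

In inverse form: demand P = 165 − 0.025Q, supply P = 72.875 + 1.25Q.
Competitive equilibrium: 165 − 0.025Q = 72.875 + 1.25Q → Q* = 72.2549, P* = 163.1936.
At Q = 34: demand price = 165 − 0.025·34 = 164.15; supply price = 72.875 + 1.25·34 = 115.375.
ΔQ = 72.2549 − 34 = 38.2549; wedge = 164.15 − 115.375 = 48.775.
Welfare loss = ½ × 38.2549 × 48.775 = €932.94 thousand.

€932.94 thousand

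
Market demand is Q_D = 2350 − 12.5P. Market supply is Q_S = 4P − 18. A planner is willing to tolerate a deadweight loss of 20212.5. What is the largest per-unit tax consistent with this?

In inverse form: demand P = 188 − 0.08Q, supply P = 4.5 + 0.25Q.
Competitive equilibrium: 188 − 0.08Q = 4.5 + 0.25Q → Q* = 556.0606, P* = 143.5152.
A tax t gives ΔQ = t/0.33 and wedge t, so DWL = t²/0.66.
t²/0.66 = 20212.5 → t² = 13340.25 → t = 115.5.

115.5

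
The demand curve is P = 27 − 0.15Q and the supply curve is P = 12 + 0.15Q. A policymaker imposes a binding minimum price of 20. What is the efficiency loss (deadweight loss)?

Competitive equilibrium: 27 − 0.15Q = 12 + 0.15Q → Q* = 50, P* = 19.5.
At the floor P = 20, quantity demanded = (27 − 20)/0.15 = 46.6667.
Sellers' marginal cost at Q' = 46.6667: 12 + 0.15·46.6667 = 19.
ΔQ = 50 − 46.6667 = 3.3333; wedge = 20 − 19 = 1.
Welfare loss = ½ × 3.3333 × 1 = 1.67.

1.67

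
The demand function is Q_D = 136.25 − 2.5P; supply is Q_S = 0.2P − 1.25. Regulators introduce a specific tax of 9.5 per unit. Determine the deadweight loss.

8.36

In inverse form: demand P = 54.5 − 0.4Q, supply P = 6.25 + 5Q.
Competitive equilibrium: 54.5 − 0.4Q = 6.25 + 5Q → Q* = 8.9352, P* = 50.9259.
With the tax, the buyer price exceeds the seller price by 9.5: (54.5 − 0.4Q) − (6.25 + 5Q) = 9.5 → Q' = 7.1759.
ΔQ = 8.9352 − 7.1759 = 1.7593; the wedge equals the tax, 9.5.
DWL = ½ × 1.7593 × 9.5 = 8.36.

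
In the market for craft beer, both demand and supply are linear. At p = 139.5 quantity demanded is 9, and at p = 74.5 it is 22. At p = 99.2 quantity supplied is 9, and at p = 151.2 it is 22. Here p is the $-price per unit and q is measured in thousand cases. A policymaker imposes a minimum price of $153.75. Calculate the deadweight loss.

$241.63 thousand

Demand slope = (74.5 − 139.5)/(22 − 9) = −5, so p = 184.5 − 5q.
Supply slope = (151.2 − 99.2)/(22 − 9) = 4, so p = 63.2 + 4q.
Competitive equilibrium: 184.5 − 5q = 63.2 + 4q → q* = 13.4778, p* = 117.1111.
At the floor p = 153.75, quantity demanded = (184.5 − 153.75)/5 = 6.15.
Sellers' marginal cost at q' = 6.15: 63.2 + 4·6.15 = 87.8.
Δq = 13.4778 − 6.15 = 7.3278; wedge = 153.75 − 87.8 = 65.95.
DWL = ½ × 7.3278 × 65.95 = $241.63 thousand.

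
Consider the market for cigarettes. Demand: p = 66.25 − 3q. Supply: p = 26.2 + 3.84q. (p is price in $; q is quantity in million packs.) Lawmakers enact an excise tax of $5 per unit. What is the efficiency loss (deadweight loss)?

Competitive equilibrium: 66.25 − 3q = 26.2 + 3.84q → q* = 5.8553, p* = 48.6842.
With the tax, the buyer price exceeds the seller price by 5: (66.25 − 3q) − (26.2 + 3.84q) = 5 → q' = 5.1243.
Δq = 5.8553 − 5.1243 = 0.731; the wedge equals the tax, 5.
Welfare loss = ½ × 0.731 × 5 = $1.83 million.

$1.83 million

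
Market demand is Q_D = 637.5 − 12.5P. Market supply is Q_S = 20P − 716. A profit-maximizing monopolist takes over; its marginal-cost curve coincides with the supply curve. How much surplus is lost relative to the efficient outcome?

128.96

In inverse form: demand P = 51 − 0.08Q, supply P = 35.8 + 0.05Q.
Competitive equilibrium: 51 − 0.08Q = 35.8 + 0.05Q → Q* = 116.9231, P* = 41.6462.
Marginal revenue: MR = 51 − 0.16Q. Set MR = MC: 51 − 0.16Q = 35.8 + 0.05Q → Q_m = 72.381.
Price P_m = 51 − 0.08·72.381 = 45.2095; MC(Q_m) = 35.8 + 0.05·72.381 = 39.4191.
Competitive Q* = 116.9231, so ΔQ = 44.5421; wedge = 45.2095 − 39.4191 = 5.7904.
Welfare loss = ½ × 44.5421 × 5.7904 = 128.96.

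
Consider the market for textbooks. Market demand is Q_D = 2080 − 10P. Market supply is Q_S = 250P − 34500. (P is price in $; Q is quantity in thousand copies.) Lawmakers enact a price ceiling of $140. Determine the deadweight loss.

In inverse form: demand P = 208 − 0.1Q, supply P = 138 + 0.004Q.
Competitive equilibrium: 208 − 0.1Q = 138 + 0.004Q → Q* = 673.0769, P* = 140.6923.
At the ceiling P = 140, quantity supplied = (140 − 138)/0.004 = 500.
Willingness to pay at Q' = 500: 208 − 0.1·500 = 158.
ΔQ = 673.0769 − 500 = 173.0769; wedge = 158 − 140 = 18.
DWL = ½ × 173.0769 × 18 = $1557.69 thousand.

$1557.69 thousand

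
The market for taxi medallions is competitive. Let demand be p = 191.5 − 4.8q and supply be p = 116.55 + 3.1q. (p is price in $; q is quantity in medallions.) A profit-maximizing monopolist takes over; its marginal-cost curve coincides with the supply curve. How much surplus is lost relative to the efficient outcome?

Competitive equilibrium: 191.5 − 4.8q = 116.55 + 3.1q → q* = 9.4873, p* = 145.9608.
Marginal revenue: MR = 191.5 − 9.6q. Set MR = MC: 191.5 − 9.6q = 116.55 + 3.1q → q_m = 5.9016.
Price p_m = 191.5 − 4.8·5.9016 = 163.1723; MC(q_m) = 116.55 + 3.1·5.9016 = 134.845.
Competitive q* = 9.4873, so Δq = 3.5857; wedge = 163.1723 − 134.845 = 28.3273.
Deadweight loss = ½ × 3.5857 × 28.3273 = $50.79.

$50.79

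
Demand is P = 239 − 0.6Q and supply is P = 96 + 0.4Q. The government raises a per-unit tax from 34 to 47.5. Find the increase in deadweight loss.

550.125

Competitive equilibrium: 239 − 0.6Q = 96 + 0.4Q → Q* = 143, P* = 153.2.
For a per-unit tax t: ΔQ = t/1, so DWL = ½·t·(t/1) = t²/2.
At t = 34: DWL = 578. At t = 47.5: DWL = 1128.125.
Increase = 1128.125 − 578 = 550.125.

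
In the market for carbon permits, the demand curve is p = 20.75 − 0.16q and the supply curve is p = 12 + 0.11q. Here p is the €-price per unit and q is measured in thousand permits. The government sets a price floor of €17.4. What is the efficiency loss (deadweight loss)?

Competitive equilibrium: 20.75 − 0.16q = 12 + 0.11q → q* = 32.4074, p* = 15.5648.
At the floor p = 17.4, quantity demanded = (20.75 − 17.4)/0.16 = 20.9375.
Sellers' marginal cost at q' = 20.9375: 12 + 0.11·20.9375 = 14.3031.
Δq = 32.4074 − 20.9375 = 11.4699; wedge = 17.4 − 14.3031 = 3.0969.
The triangle = ½ × 11.4699 × 3.0969 = €17.76 thousand.

€17.76 thousand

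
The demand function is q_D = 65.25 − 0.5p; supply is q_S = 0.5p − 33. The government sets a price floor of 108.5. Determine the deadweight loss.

52.53

In inverse form: demand p = 130.5 − 2q, supply p = 66 + 2q.
Competitive equilibrium: 130.5 − 2q = 66 + 2q → q* = 16.125, p* = 98.25.
At the floor p = 108.5, quantity demanded = (130.5 − 108.5)/2 = 11.
Sellers' marginal cost at q' = 11: 66 + 2·11 = 88.
Δq = 16.125 − 11 = 5.125; wedge = 108.5 − 88 = 20.5.
DWL = ½ × 5.125 × 20.5 = 52.53.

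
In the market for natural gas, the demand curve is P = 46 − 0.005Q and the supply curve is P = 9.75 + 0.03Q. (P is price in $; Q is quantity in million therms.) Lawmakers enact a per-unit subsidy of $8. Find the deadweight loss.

Competitive equilibrium: 46 − 0.005Q = 9.75 + 0.03Q → Q* = 1035.7143, P* = 40.8214.
The subsidy lowers effective supply by 8: P = 1.75 + 0.03Q.
New quantity: 46 − 0.005Q = 1.75 + 0.03Q → Q' = 1264.2857.
Overproduction ΔQ = 1264.2857 − 1035.7143 = 228.5714; wedge = subsidy = 8.
DWL = ½ × 228.5714 × 8 = $914.29 million.

$914.29 million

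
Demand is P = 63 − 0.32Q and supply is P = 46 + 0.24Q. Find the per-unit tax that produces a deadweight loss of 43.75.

7

Competitive equilibrium: 63 − 0.32Q = 46 + 0.24Q → Q* = 30.3571, P* = 53.2857.
A tax t gives ΔQ = t/0.56 and wedge t, so DWL = t²/1.12.
t²/1.12 = 43.75 → t² = 49 → t = 7.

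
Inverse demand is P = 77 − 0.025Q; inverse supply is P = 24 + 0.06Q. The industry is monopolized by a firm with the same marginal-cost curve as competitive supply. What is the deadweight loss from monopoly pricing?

Competitive equilibrium: 77 − 0.025Q = 24 + 0.06Q → Q* = 623.52941, P* = 61.41176.
Marginal revenue: MR = 77 − 0.05Q. Set MR = MC: 77 − 0.05Q = 24 + 0.06Q → Q_m = 481.81818.
Price P_m = 77 − 0.025·481.81818 = 64.95455; MC(Q_m) = 24 + 0.06·481.81818 = 52.90909.
Competitive Q* = 623.52941, so ΔQ = 141.71123; wedge = 64.95455 − 52.90909 = 12.04546.
Deadweight loss = ½ × 141.71123 × 12.04546 = 853.49.

853.49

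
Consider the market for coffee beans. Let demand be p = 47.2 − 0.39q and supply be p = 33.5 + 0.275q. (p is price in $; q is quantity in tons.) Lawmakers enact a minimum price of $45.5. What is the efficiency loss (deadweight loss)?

$87.72

Competitive equilibrium: 47.2 − 0.39q = 33.5 + 0.275q → q* = 20.6015, p* = 39.1654.
At the floor p = 45.5, quantity demanded = (47.2 − 45.5)/0.39 = 4.359.
Sellers' marginal cost at q' = 4.359: 33.5 + 0.275·4.359 = 34.6987.
Δq = 20.6015 − 4.359 = 16.2425; wedge = 45.5 − 34.6987 = 10.8013.
The triangle = ½ × 16.2425 × 10.8013 = $87.72.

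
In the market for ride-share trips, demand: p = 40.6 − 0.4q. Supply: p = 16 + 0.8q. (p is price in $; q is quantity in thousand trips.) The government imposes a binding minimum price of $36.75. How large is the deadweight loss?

$70.96 thousand

Competitive equilibrium: 40.6 − 0.4q = 16 + 0.8q → q* = 20.5, p* = 32.4.
At the floor p = 36.75, quantity demanded = (40.6 − 36.75)/0.4 = 9.625.
Sellers' marginal cost at q' = 9.625: 16 + 0.8·9.625 = 23.7.
Δq = 20.5 − 9.625 = 10.875; wedge = 36.75 − 23.7 = 13.05.
DWL = ½ × 10.875 × 13.05 = $70.96 thousand.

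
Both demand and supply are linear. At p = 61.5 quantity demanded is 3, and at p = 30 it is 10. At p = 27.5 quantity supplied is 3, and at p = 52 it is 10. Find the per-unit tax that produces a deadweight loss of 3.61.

7.6

Demand slope = (30 − 61.5)/(10 − 3) = −4.5, so p = 75 − 4.5q.
Supply slope = (52 − 27.5)/(10 − 3) = 3.5, so p = 17 + 3.5q.
Competitive equilibrium: 75 − 4.5q = 17 + 3.5q → q* = 7.25, p* = 42.375.
A tax t gives Δq = t/8 and wedge t, so DWL = t²/16.
t²/16 = 3.61 → t² = 57.76 → t = 7.6.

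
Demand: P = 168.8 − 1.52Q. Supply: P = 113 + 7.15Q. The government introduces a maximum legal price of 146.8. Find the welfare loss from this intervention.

Competitive equilibrium: 168.8 − 1.52Q = 113 + 7.15Q → Q* = 6.436, P* = 159.0173.
At the ceiling P = 146.8, quantity supplied = (146.8 − 113)/7.15 = 4.7273.
Willingness to pay at Q' = 4.7273: 168.8 − 1.52·4.7273 = 161.6145.
ΔQ = 6.436 − 4.7273 = 1.7087; wedge = 161.6145 − 146.8 = 14.8145.
The triangle = ½ × 1.7087 × 14.8145 = 12.66.

12.66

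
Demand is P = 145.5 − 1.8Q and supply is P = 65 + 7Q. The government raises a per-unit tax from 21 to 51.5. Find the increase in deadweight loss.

125.64

Competitive equilibrium: 145.5 − 1.8Q = 65 + 7Q → Q* = 9.1477, P* = 129.0341.
For a per-unit tax t: ΔQ = t/8.8, so DWL = ½·t·(t/8.8) = t²/17.6.
At t = 21: DWL = 25.057. At t = 51.5: DWL = 150.696.
Increase = 150.696 − 25.057 = 125.64.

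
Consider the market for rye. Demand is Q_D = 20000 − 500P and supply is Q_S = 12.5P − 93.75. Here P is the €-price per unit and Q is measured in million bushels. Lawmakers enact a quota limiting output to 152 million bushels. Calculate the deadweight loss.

In inverse form: demand P = 40 − 0.002Q, supply P = 7.5 + 0.08Q.
Competitive equilibrium: 40 − 0.002Q = 7.5 + 0.08Q → Q* = 396.3415, P* = 39.2073.
At Q = 152: demand price = 40 − 0.002·152 = 39.696; supply price = 7.5 + 0.08·152 = 19.66.
ΔQ = 396.3415 − 152 = 244.3415; wedge = 39.696 − 19.66 = 20.036.
The triangle = ½ × 244.3415 × 20.036 = €2447.81 million.

€2447.81 million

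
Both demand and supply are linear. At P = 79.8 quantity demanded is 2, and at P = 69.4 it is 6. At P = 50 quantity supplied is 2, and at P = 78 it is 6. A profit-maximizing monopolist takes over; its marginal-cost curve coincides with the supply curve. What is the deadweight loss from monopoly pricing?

Demand slope = (69.4 − 79.8)/(6 − 2) = −2.6, so P = 85 − 2.6Q.
Supply slope = (78 − 50)/(6 − 2) = 7, so P = 36 + 7Q.
Competitive equilibrium: 85 − 2.6Q = 36 + 7Q → Q* = 5.1042, P* = 71.7292.
Marginal revenue: MR = 85 − 5.2Q. Set MR = MC: 85 − 5.2Q = 36 + 7Q → Q_m = 4.0164.
Price P_m = 85 − 2.6·4.0164 = 74.5574; MC(Q_m) = 36 + 7·4.0164 = 64.1148.
Competitive Q* = 5.1042, so ΔQ = 1.0878; wedge = 74.5574 − 64.1148 = 10.4426.
The triangle = ½ × 1.0878 × 10.4426 = 5.68.

5.68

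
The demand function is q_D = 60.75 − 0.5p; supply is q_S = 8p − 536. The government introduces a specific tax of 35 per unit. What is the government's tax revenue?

321.18

In inverse form: demand p = 121.5 − 2q, supply p = 67 + 0.125q.
Competitive equilibrium: 121.5 − 2q = 67 + 0.125q → q* = 25.6471, p* = 70.2059.
With the tax, the buyer price exceeds the seller price by 35: (121.5 − 2q) − (67 + 0.125q) = 35 → q' = 9.1765.
Tax revenue = 35 × 9.1765 = 321.18.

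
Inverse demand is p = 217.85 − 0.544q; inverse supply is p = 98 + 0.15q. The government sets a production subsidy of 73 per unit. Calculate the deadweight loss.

Competitive equilibrium: 217.85 − 0.544q = 98 + 0.15q → q* = 172.6945, p* = 123.9042.
The subsidy lowers effective supply by 73: p = 25 + 0.15q.
New quantity: 217.85 − 0.544q = 25 + 0.15q → q' = 277.8818.
Overproduction Δq = 277.8818 − 172.6945 = 105.1873; wedge = subsidy = 73.
Welfare loss = ½ × 105.1873 × 73 = 3839.34.

3839.34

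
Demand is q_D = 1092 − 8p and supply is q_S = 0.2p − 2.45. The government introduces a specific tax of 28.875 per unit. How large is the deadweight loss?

In inverse form: demand p = 136.5 − 0.125q, supply p = 12.25 + 5q.
Competitive equilibrium: 136.5 − 0.125q = 12.25 + 5q → q* = 24.2439, p* = 133.4695.
With the tax, the buyer price exceeds the seller price by 28.875: (136.5 − 0.125q) − (12.25 + 5q) = 28.875 → q' = 18.6098.
Δq = 24.2439 − 18.6098 = 5.6341; the wedge equals the tax, 28.875.
Deadweight loss = ½ × 5.6341 × 28.875 = 81.34.

81.34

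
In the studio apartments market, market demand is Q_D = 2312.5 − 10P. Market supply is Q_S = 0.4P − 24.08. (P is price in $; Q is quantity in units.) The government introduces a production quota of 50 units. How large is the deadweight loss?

In inverse form: demand P = 231.25 − 0.1Q, supply P = 60.2 + 2.5Q.
Competitive equilibrium: 231.25 − 0.1Q = 60.2 + 2.5Q → Q* = 65.7885, P* = 224.6712.
At Q = 50: demand price = 231.25 − 0.1·50 = 226.25; supply price = 60.2 + 2.5·50 = 185.2.
ΔQ = 65.7885 − 50 = 15.7885; wedge = 226.25 − 185.2 = 41.05.
Welfare loss = ½ × 15.7885 × 41.05 = $324.06.

$324.06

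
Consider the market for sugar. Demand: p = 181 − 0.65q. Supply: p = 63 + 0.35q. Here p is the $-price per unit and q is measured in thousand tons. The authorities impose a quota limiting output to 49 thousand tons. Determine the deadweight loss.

Competitive equilibrium: 181 − 0.65q = 63 + 0.35q → q* = 118, p* = 104.3.
At q = 49: demand price = 181 − 0.65·49 = 149.15; supply price = 63 + 0.35·49 = 80.15.
Δq = 118 − 49 = 69; wedge = 149.15 − 80.15 = 69.
Welfare loss = ½ × 69 × 69 = $2380.50 thousand.

$2380.50 thousand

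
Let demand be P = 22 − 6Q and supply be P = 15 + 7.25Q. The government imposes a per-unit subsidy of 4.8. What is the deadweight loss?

Competitive equilibrium: 22 − 6Q = 15 + 7.25Q → Q* = 0.5283, P* = 18.8302.
The subsidy lowers effective supply by 4.8: P = 10.2 + 7.25Q.
New quantity: 22 − 6Q = 10.2 + 7.25Q → Q' = 0.8906.
Overproduction ΔQ = 0.8906 − 0.5283 = 0.3623; wedge = subsidy = 4.8.
DWL = ½ × 0.3623 × 4.8 = 0.87.

0.87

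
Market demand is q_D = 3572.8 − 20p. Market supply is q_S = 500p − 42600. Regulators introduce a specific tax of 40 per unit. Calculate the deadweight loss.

15384.62

In inverse form: demand p = 178.64 − 0.05q, supply p = 85.2 + 0.002q.
Competitive equilibrium: 178.64 − 0.05q = 85.2 + 0.002q → q* = 1796.9231, p* = 88.7938.
With the tax, the buyer price exceeds the seller price by 40: (178.64 − 0.05q) − (85.2 + 0.002q) = 40 → q' = 1027.6923.
Δq = 1796.9231 − 1027.6923 = 769.2308; the wedge equals the tax, 40.
Welfare loss = ½ × 769.2308 × 40 = 15384.62.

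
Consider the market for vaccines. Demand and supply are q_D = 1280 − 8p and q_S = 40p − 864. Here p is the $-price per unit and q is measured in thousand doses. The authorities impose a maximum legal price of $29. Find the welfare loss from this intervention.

$29453.33 thousand

In inverse form: demand p = 160 − 0.125q, supply p = 21.6 + 0.025q.
Competitive equilibrium: 160 − 0.125q = 21.6 + 0.025q → q* = 922.6667, p* = 44.6667.
At the ceiling p = 29, quantity supplied = (29 − 21.6)/0.025 = 296.
Willingness to pay at q' = 296: 160 − 0.125·296 = 123.
Δq = 922.6667 − 296 = 626.6667; wedge = 123 − 29 = 94.
Welfare loss = ½ × 626.6667 × 94 = $29453.33 thousand.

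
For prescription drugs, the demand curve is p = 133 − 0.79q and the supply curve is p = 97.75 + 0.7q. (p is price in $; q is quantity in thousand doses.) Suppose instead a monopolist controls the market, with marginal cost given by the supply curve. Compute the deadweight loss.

Competitive equilibrium: 133 − 0.79q = 97.75 + 0.7q → q* = 23.6577, p* = 114.3104.
Marginal revenue: MR = 133 − 1.58q. Set MR = MC: 133 − 1.58q = 97.75 + 0.7q → q_m = 15.4605.
Price p_m = 133 − 0.79·15.4605 = 120.7862; MC(q_m) = 97.75 + 0.7·15.4605 = 108.5724.
Competitive q* = 23.6577, so Δq = 8.1972; wedge = 120.7862 − 108.5724 = 12.2138.
DWL = ½ × 8.1972 × 12.2138 = $50.06 thousand.

$50.06 thousand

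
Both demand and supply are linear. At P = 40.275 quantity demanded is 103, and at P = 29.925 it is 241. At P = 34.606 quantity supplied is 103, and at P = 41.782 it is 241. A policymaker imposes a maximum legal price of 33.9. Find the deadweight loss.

215.20

Demand slope = (29.925 − 40.275)/(241 − 103) = −0.075, so P = 48 − 0.075Q.
Supply slope = (41.782 − 34.606)/(241 − 103) = 0.052, so P = 29.25 + 0.052Q.
Competitive equilibrium: 48 − 0.075Q = 29.25 + 0.052Q → Q* = 147.6378, P* = 36.9272.
At the ceiling P = 33.9, quantity supplied = (33.9 − 29.25)/0.052 = 89.4231.
Willingness to pay at Q' = 89.4231: 48 − 0.075·89.4231 = 41.2933.
ΔQ = 147.6378 − 89.4231 = 58.2147; wedge = 41.2933 − 33.9 = 7.3933.
Welfare loss = ½ × 58.2147 × 7.3933 = 215.20.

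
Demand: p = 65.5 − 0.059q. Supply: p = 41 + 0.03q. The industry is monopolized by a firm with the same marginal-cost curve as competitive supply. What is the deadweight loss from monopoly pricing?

535.91

Competitive equilibrium: 65.5 − 0.059q = 41 + 0.03q → q* = 275.2809, p* = 49.2584.
Marginal revenue: MR = 65.5 − 0.118q. Set MR = MC: 65.5 − 0.118q = 41 + 0.03q → q_m = 165.5405.
Price p_m = 65.5 − 0.059·165.5405 = 55.7331; MC(q_m) = 41 + 0.03·165.5405 = 45.9662.
Competitive q* = 275.2809, so Δq = 109.7404; wedge = 55.7331 − 45.9662 = 9.7669.
Welfare loss = ½ × 109.7404 × 9.7669 = 535.91.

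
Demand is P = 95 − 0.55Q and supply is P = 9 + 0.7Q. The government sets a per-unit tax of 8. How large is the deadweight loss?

Competitive equilibrium: 95 − 0.55Q = 9 + 0.7Q → Q* = 68.8, P* = 57.16.
With the tax, the buyer price exceeds the seller price by 8: (95 − 0.55Q) − (9 + 0.7Q) = 8 → Q' = 62.4.
ΔQ = 68.8 − 62.4 = 6.4; the wedge equals the tax, 8.
The triangle = ½ × 6.4 × 8 = 25.60.

25.60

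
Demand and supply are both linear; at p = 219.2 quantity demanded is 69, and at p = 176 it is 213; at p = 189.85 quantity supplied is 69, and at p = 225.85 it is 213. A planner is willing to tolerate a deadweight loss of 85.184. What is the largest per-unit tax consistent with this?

9.68

Demand slope = (176 − 219.2)/(213 − 69) = −0.3, so p = 239.9 − 0.3q.
Supply slope = (225.85 − 189.85)/(213 − 69) = 0.25, so p = 172.6 + 0.25q.
Competitive equilibrium: 239.9 − 0.3q = 172.6 + 0.25q → q* = 122.3636, p* = 203.1909.
A tax t gives Δq = t/0.55 and wedge t, so DWL = t²/1.1.
t²/1.1 = 85.184 → t² = 93.7024 → t = 9.68.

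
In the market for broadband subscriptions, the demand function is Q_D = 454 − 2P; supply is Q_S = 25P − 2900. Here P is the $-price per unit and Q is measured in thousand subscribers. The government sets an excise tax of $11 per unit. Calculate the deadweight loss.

$112.04 thousand

In inverse form: demand P = 227 − 0.5Q, supply P = 116 + 0.04Q.
Competitive equilibrium: 227 − 0.5Q = 116 + 0.04Q → Q* = 205.5556, P* = 124.2222.
With the tax, the buyer price exceeds the seller price by 11: (227 − 0.5Q) − (116 + 0.04Q) = 11 → Q' = 185.1852.
ΔQ = 205.5556 − 185.1852 = 20.3704; the wedge equals the tax, 11.
DWL = ½ × 20.3704 × 11 = $112.04 thousand.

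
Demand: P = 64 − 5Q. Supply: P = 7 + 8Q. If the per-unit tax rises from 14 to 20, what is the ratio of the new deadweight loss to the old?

Competitive equilibrium: 64 − 5Q = 7 + 8Q → Q* = 4.3846, P* = 42.0769.
For a per-unit tax t: ΔQ = t/13, so DWL = ½·t·(t/13) = t²/26.
At t = 14: DWL = 7.538. At t = 20: DWL = 15.385.
Ratio = (20/14)² = 2.041.

2.041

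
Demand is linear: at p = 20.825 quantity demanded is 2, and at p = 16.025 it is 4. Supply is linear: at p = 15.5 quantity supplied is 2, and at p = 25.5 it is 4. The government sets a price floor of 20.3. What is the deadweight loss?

0.93

Demand slope = (16.025 − 20.825)/(4 − 2) = −2.4, so p = 25.625 − 2.4q.
Supply slope = (25.5 − 15.5)/(4 − 2) = 5, so p = 5.5 + 5q.
Competitive equilibrium: 25.625 − 2.4q = 5.5 + 5q → q* = 2.7196, p* = 19.098.
At the floor p = 20.3, quantity demanded = (25.625 − 20.3)/2.4 = 2.2188.
Sellers' marginal cost at q' = 2.2188: 5.5 + 5·2.2188 = 16.594.
Δq = 2.7196 − 2.2188 = 0.5008; wedge = 20.3 − 16.594 = 3.706.
DWL = ½ × 0.5008 × 3.706 = 0.93.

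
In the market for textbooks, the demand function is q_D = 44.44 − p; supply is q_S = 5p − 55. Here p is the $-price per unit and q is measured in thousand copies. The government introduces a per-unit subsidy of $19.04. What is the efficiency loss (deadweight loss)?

$151.05 thousand

In inverse form: demand p = 44.44 − q, supply p = 11 + 0.2q.
Competitive equilibrium: 44.44 − q = 11 + 0.2q → q* = 27.8667, p* = 16.5733.
The subsidy lowers effective supply by 19.04: p = 0.2q − 8.04.
New quantity: 44.44 − q = 0.2q − 8.04 → q' = 43.7333.
Overproduction Δq = 43.7333 − 27.8667 = 15.8666; wedge = subsidy = 19.04.
Welfare loss = ½ × 15.8666 × 19.04 = $151.05 thousand.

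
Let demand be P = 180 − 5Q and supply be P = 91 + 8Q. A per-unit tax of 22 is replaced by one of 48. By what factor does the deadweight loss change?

4.760

Competitive equilibrium: 180 − 5Q = 91 + 8Q → Q* = 6.8462, P* = 145.7692.
For a per-unit tax t: ΔQ = t/13, so DWL = ½·t·(t/13) = t²/26.
At t = 22: DWL = 18.615. At t = 48: DWL = 88.615.
Ratio = (48/22)² = 4.760.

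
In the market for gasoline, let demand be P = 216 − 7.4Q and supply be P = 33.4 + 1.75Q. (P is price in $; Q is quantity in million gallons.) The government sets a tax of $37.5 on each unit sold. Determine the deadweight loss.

$76.84 million

Competitive equilibrium: 216 − 7.4Q = 33.4 + 1.75Q → Q* = 19.95628, P* = 68.3235.
With the tax, the buyer price exceeds the seller price by 37.5: (216 − 7.4Q) − (33.4 + 1.75Q) = 37.5 → Q' = 15.85792.
ΔQ = 19.95628 − 15.85792 = 4.09836; the wedge equals the tax, 37.5.
Deadweight loss = ½ × 4.09836 × 37.5 = $76.84 million.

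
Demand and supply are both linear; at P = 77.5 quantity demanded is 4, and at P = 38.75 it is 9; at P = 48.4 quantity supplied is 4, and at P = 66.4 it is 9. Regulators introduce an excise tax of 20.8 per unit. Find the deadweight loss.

19.06

Demand slope = (38.75 − 77.5)/(9 − 4) = −7.75, so P = 108.5 − 7.75Q.
Supply slope = (66.4 − 48.4)/(9 − 4) = 3.6, so P = 34 + 3.6Q.
Competitive equilibrium: 108.5 − 7.75Q = 34 + 3.6Q → Q* = 6.5639, P* = 57.63.
With the tax, the buyer price exceeds the seller price by 20.8: (108.5 − 7.75Q) − (34 + 3.6Q) = 20.8 → Q' = 4.7313.
ΔQ = 6.5639 − 4.7313 = 1.8326; the wedge equals the tax, 20.8.
Deadweight loss = ½ × 1.8326 × 20.8 = 19.06.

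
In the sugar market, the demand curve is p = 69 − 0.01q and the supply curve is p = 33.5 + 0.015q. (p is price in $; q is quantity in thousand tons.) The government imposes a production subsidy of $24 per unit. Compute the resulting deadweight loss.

Competitive equilibrium: 69 − 0.01q = 33.5 + 0.015q → q* = 1420, p* = 54.8.
The subsidy lowers effective supply by 24: p = 9.5 + 0.015q.
New quantity: 69 − 0.01q = 9.5 + 0.015q → q' = 2380.
Overproduction Δq = 2380 − 1420 = 960; wedge = subsidy = 24.
Deadweight loss = ½ × 960 × 24 = $11520 thousand.

$11520 thousand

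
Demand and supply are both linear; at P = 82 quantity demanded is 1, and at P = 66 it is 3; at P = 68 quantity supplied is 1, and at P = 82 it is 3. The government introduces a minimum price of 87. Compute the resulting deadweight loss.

18.21

Demand slope = (66 − 82)/(3 − 1) = −8, so P = 90 − 8Q.
Supply slope = (82 − 68)/(3 − 1) = 7, so P = 61 + 7Q.
Competitive equilibrium: 90 − 8Q = 61 + 7Q → Q* = 1.9333, P* = 74.5333.
At the floor P = 87, quantity demanded = (90 − 87)/8 = 0.375.
Sellers' marginal cost at Q' = 0.375: 61 + 7·0.375 = 63.625.
ΔQ = 1.9333 − 0.375 = 1.5583; wedge = 87 − 63.625 = 23.375.
DWL = ½ × 1.5583 × 23.375 = 18.21.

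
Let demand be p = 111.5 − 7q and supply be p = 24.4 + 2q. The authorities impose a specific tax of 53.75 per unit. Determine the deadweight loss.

160.50

Competitive equilibrium: 111.5 − 7q = 24.4 + 2q → q* = 9.6778, p* = 43.7556.
With the tax, the buyer price exceeds the seller price by 53.75: (111.5 − 7q) − (24.4 + 2q) = 53.75 → q' = 3.7056.
Δq = 9.6778 − 3.7056 = 5.9722; the wedge equals the tax, 53.75.
The triangle = ½ × 5.9722 × 53.75 = 160.50.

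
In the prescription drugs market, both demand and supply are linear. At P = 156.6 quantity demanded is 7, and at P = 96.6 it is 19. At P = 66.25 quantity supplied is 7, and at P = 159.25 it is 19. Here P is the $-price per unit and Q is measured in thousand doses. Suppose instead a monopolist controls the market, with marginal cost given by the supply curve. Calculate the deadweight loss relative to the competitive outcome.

$100.37 thousand

Demand slope = (96.6 − 156.6)/(19 − 7) = −5, so P = 191.6 − 5Q.
Supply slope = (159.25 − 66.25)/(19 − 7) = 7.75, so P = 12 + 7.75Q.
Competitive equilibrium: 191.6 − 5Q = 12 + 7.75Q → Q* = 14.0863, P* = 121.1686.
Marginal revenue: MR = 191.6 − 10Q. Set MR = MC: 191.6 − 10Q = 12 + 7.75Q → Q_m = 10.1183.
Price P_m = 191.6 − 5·10.1183 = 141.0085; MC(Q_m) = 12 + 7.75·10.1183 = 90.4168.
Competitive Q* = 14.0863, so ΔQ = 3.968; wedge = 141.0085 − 90.4168 = 50.5917.
The triangle = ½ × 3.968 × 50.5917 = $100.37 thousand.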